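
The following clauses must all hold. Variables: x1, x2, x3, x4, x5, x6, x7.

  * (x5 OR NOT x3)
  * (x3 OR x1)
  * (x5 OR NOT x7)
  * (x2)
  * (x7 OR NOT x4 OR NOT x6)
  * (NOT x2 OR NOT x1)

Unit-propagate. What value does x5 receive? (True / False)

True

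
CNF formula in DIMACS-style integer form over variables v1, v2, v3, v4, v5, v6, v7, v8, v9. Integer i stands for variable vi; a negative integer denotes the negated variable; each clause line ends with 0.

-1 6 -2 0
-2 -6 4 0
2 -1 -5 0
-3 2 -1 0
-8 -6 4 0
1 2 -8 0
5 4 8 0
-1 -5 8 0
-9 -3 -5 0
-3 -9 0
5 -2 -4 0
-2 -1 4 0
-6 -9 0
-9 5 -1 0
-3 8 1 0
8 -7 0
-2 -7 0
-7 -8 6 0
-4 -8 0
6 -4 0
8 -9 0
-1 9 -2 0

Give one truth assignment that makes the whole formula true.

v1 = 0, v2 = 0, v3 = 0, v4 = 0, v5 = 1, v6 = 0, v7 = 0, v8 = 0, v9 = 0

v3 occurs only negated in the remaining clauses — set v3 = False.
v7 occurs only negated in the remaining clauses — set v7 = False.
Branch on v1: take v1 = False.
For the remaining variables, v2 = False, v4 = False, v5 = True, v6 = False, v8 = False, v9 = False works.
Check each clause:
  1. (!v1 || v6 || !v2) — !v2 is true.
  2. (!v2 || !v6 || v4) — !v6 is true.
  3. (!v1 || v2 || !v5) — !v1 is true.
  4. (v2 || !v3 || !v1) — !v3 is true.
  5. (!v8 || !v6 || v4) — !v8 is true.
  6. (v1 || !v8 || v2) — !v8 is true.
  7. (v5 || v4 || v8) — v5 is true.
  8. (!v5 || v8 || !v1) — !v1 is true.
  9. (!v9 || !v3 || !v5) — !v3 is true.
  10. (!v9 || !v3) — !v3 is true.
  11. (!v2 || !v4 || v5) — !v4 is true.
  12. (v4 || !v1 || !v2) — !v1 is true.
  13. (!v6 || !v9) — !v6 is true.
  14. (!v9 || v5 || !v1) — v5 is true.
  15. (!v3 || v8 || v1) — !v3 is true.
  16. (v8 || !v7) — !v7 is true.
  17. (!v7 || !v2) — !v7 is true.
  18. (!v7 || v6 || !v8) — !v8 is true.
  19. (!v4 || !v8) — !v8 is true.
  20. (v6 || !v4) — !v4 is true.
  21. (v8 || !v9) — !v9 is true.
  22. (v9 || !v2 || !v1) — !v2 is true.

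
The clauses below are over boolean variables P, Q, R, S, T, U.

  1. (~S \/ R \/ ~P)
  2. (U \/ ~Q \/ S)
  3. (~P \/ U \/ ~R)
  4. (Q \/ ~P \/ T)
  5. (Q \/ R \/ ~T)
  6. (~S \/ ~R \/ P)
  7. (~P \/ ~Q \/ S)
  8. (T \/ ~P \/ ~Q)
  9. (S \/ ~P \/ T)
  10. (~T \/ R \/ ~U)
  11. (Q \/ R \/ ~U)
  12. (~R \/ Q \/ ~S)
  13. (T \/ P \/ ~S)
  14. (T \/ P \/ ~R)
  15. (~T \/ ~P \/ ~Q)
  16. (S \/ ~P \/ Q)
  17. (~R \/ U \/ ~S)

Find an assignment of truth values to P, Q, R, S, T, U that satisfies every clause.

P=F, Q=F, R=T, S=F, T=T, U=T

Branch on P: take P = False.
Set Q = False and propagate.
Set R = True and propagate.
  then S is forced to False.
  then T is forced to True.
U is now unconstrained; take U = True.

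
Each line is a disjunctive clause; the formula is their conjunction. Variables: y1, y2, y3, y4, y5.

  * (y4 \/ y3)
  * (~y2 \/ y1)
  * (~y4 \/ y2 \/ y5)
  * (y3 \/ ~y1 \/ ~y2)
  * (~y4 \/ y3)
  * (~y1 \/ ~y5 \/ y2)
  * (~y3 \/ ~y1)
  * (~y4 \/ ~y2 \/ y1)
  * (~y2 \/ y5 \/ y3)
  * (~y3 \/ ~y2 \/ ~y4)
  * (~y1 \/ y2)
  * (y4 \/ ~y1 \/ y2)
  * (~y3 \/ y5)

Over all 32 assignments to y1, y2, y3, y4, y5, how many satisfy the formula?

2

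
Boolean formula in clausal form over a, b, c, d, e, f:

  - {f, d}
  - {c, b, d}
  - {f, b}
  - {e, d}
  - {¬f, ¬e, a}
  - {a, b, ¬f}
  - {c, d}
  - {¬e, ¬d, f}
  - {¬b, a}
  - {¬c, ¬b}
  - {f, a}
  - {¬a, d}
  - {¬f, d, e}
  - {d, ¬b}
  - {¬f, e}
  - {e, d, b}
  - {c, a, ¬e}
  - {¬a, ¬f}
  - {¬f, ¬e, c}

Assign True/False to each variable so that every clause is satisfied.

a=T, b=T, c=F, d=T, e=F, f=F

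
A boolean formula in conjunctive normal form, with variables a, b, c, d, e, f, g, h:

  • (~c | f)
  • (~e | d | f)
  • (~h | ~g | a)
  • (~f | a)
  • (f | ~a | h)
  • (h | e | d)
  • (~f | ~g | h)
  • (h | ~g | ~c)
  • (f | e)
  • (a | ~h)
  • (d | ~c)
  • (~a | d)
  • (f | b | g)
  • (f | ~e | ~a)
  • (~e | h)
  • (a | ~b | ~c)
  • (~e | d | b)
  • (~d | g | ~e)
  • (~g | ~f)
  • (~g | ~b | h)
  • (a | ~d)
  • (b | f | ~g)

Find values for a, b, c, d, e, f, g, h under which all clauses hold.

a = True  b = True  c = True  d = True  e = False  f = True  g = False  h = False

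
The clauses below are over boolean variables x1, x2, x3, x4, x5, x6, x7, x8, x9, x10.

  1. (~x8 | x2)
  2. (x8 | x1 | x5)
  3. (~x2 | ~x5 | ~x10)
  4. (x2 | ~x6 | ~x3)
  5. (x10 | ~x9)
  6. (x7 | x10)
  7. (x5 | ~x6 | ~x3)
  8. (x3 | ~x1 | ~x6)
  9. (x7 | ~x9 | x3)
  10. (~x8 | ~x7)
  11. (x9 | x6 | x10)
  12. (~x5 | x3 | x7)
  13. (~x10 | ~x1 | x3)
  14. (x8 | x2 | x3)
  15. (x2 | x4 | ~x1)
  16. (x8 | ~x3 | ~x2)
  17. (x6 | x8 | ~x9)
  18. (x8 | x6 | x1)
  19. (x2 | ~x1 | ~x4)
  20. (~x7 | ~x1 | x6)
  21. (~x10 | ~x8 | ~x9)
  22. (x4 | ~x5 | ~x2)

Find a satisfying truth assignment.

Set x1 = False and propagate.
Set x2 = True and propagate.
Try x3 = False.
The remaining clauses are satisfied by x4 = False, x5 = False, x6 = False, x7 = False, x8 = True, x9 = False, x10 = True.

x1=F, x2=T, x3=F, x4=F, x5=F, x6=F, x7=F, x8=T, x9=F, x10=T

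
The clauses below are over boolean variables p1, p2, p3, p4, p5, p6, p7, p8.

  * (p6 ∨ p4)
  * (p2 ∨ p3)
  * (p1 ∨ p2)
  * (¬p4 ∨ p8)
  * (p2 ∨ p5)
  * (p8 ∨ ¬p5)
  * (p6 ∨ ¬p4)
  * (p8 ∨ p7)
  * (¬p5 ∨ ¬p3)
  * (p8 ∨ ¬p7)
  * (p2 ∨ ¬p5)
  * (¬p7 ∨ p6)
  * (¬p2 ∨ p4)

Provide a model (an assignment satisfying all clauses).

p1=True, p2=True, p3=False, p4=True, p5=True, p6=True, p7=False, p8=True

p1 occurs only positively in the remaining clauses — set p1 = True.
p6 occurs only positively in the remaining clauses — set p6 = True.
Set p2 = True and propagate.
  then p4 is forced to True.
  then p8 is forced to True.
Branch on p3: take p3 = False.
p5, p7 are now unconstrained; take p5 = True, p7 = False.
Every clause has at least one true literal under this assignment.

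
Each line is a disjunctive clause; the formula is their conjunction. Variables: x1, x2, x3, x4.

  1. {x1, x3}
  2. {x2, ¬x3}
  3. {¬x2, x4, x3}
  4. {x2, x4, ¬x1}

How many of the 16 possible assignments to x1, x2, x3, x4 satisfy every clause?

6

Satisfying assignments:
  x1=0 x2=1 x3=1 x4=0
  x1=0 x2=1 x3=1 x4=1
  x1=1 x2=0 x3=0 x4=1
  x1=1 x2=1 x3=0 x4=1
  x1=1 x2=1 x3=1 x4=0
  x1=1 x2=1 x3=1 x4=1
Count: 6.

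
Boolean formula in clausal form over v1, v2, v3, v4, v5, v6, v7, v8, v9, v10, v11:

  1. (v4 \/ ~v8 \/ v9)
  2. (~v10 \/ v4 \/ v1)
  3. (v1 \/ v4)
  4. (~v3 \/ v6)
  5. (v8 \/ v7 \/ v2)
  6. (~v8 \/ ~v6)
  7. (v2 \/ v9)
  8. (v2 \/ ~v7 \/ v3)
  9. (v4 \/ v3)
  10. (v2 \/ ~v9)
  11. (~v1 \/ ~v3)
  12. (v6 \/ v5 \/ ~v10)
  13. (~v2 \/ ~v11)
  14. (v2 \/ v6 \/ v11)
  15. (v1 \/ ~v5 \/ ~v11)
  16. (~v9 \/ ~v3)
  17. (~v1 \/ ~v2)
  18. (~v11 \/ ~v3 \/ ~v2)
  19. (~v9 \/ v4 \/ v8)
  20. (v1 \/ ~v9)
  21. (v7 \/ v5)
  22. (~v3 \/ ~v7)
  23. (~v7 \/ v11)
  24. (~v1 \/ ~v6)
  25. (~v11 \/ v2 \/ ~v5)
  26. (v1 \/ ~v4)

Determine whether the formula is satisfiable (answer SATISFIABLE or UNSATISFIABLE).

UNSATISFIABLE

v2 = True:
  propagation gives v11=False, v1=False, v4=True; an empty clause results — contradiction.
v2 = False:
  propagation gives v9=True; an empty clause results — contradiction.
Every branch closes, so no satisfying assignment exists.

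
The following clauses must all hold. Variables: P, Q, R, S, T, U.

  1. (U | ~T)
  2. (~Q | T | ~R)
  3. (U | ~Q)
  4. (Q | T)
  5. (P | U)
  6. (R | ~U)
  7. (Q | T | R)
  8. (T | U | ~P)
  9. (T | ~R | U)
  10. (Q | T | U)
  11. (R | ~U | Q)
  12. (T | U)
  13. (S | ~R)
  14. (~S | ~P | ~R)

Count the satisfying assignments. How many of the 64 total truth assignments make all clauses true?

Satisfying assignments:
  P=F Q=F R=T S=T T=T U=T
  P=F Q=T R=T S=T T=T U=T
Count: 2.

2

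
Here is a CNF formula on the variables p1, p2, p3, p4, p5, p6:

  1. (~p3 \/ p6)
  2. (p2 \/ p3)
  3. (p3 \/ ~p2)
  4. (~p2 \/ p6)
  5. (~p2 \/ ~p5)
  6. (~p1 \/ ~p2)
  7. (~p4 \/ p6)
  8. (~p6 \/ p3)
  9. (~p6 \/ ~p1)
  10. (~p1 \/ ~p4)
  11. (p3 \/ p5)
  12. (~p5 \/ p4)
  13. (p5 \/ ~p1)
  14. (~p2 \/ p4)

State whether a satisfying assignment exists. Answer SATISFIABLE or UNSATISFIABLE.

SATISFIABLE

p1 occurs only negated in the remaining clauses — set p1 = False.
Set p2 = False and propagate.
  then p3 is forced to True.
  then p6 is forced to True.
Branch on p4: take p4 = False.
  then p5 is forced to False.
Every clause has at least one true literal under this assignment.
So p1=False, p2=False, p3=True, p4=False, p5=False, p6=True is a satisfying assignment.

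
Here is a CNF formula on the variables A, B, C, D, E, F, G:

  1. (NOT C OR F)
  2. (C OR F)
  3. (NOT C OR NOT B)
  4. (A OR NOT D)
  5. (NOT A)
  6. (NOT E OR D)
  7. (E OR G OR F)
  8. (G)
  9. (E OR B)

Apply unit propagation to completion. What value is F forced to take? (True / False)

True

Unit clause (NOT A) sets A = False.
In (NOT D OR A), A is now false; NOT D must hold, so D = False.
From (NOT E OR D) and D = False: E = False.
(G) stands alone — G = True.
In (B OR E), E is now false; B must hold, so B = True.
From (NOT C OR NOT B) and B = True: C = False.
In (F OR C), C is now false; F must hold, so F = True.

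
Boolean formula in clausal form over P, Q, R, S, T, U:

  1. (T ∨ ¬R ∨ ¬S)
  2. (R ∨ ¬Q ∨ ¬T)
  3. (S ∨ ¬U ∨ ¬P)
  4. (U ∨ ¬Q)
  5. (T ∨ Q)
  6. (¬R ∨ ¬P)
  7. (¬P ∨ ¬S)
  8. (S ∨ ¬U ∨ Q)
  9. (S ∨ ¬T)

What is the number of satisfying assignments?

Satisfying assignments:
  P=F Q=F R=F S=T T=T U=F
  P=F Q=F R=F S=T T=T U=T
  P=F Q=F R=T S=T T=T U=F
  P=F Q=F R=T S=T T=T U=T
  P=F Q=T R=F S=F T=F U=T
  P=F Q=T R=F S=T T=F U=T
  P=F Q=T R=T S=F T=F U=T
  P=F Q=T R=T S=T T=T U=T
That's 8 in total.

8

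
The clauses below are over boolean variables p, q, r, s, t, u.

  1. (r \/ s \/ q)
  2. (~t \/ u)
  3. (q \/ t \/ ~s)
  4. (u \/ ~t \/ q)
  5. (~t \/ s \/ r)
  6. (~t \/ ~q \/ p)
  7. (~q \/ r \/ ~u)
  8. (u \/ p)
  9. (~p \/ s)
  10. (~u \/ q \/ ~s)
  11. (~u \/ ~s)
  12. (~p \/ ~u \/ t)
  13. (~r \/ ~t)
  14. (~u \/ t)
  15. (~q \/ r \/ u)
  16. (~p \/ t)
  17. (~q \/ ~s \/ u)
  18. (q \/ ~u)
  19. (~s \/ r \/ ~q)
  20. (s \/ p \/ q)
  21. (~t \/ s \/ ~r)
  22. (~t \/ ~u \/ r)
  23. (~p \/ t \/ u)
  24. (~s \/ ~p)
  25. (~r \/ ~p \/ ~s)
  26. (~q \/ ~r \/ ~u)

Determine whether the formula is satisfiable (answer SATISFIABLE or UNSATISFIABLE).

UNSATISFIABLE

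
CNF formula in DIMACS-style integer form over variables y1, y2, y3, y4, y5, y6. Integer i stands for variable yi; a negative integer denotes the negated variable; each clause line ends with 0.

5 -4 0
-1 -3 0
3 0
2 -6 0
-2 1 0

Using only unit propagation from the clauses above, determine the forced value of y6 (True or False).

False

(y3) stands alone — y3 = True.
From (¬y3 ∨ ¬y1) and y3 = True: y1 = False.
In (¬y2 ∨ y1), y1 is now false; ¬y2 must hold, so y2 = False.
(y2 ∨ ¬y6): since y2 = False, the clause reduces to (¬y6). y6 = False.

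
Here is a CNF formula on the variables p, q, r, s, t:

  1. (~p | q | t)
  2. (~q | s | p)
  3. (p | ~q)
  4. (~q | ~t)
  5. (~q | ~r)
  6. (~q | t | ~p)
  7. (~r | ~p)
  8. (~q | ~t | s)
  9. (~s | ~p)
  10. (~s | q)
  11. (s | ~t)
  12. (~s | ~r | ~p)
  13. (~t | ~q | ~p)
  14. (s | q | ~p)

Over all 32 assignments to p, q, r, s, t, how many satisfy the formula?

2

The models are:
  p=0 q=0 r=0 s=0 t=0
  p=0 q=0 r=1 s=0 t=0
That's 2 in total.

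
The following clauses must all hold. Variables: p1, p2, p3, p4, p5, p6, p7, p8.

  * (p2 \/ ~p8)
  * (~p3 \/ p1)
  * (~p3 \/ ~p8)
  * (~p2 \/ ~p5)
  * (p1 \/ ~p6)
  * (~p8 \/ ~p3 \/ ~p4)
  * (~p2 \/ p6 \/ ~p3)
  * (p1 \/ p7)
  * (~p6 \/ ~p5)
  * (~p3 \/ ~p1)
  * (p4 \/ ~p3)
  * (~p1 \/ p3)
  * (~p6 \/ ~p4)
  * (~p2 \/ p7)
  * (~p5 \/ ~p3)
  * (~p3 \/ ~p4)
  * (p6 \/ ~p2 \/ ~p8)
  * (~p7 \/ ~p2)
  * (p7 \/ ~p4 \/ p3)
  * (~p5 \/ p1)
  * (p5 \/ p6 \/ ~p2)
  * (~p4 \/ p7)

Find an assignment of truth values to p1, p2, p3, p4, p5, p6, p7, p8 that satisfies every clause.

p1=False, p2=False, p3=False, p4=True, p5=False, p6=False, p7=True, p8=False

Check each clause:
  1. (p2 \/ ~p8) — ~p8 is true.
  2. (p1 \/ ~p3) — ~p3 is true.
  3. (~p3 \/ ~p8) — ~p8 is true.
  4. (~p2 \/ ~p5) — ~p5 is true.
  5. (p1 \/ ~p6) — ~p6 is true.
  6. (~p4 \/ ~p3 \/ ~p8) — ~p8 is true.
  7. (p6 \/ ~p2 \/ ~p3) — ~p3 is true.
  8. (p1 \/ p7) — p7 is true.
  9. (~p6 \/ ~p5) — ~p6 is true.
  10. (~p1 \/ ~p3) — ~p3 is true.
  11. (p4 \/ ~p3) — p4 is true.
  12. (p3 \/ ~p1) — ~p1 is true.
  13. (~p6 \/ ~p4) — ~p6 is true.
  14. (p7 \/ ~p2) — ~p2 is true.
  15. (~p3 \/ ~p5) — ~p5 is true.
  16. (~p3 \/ ~p4) — ~p3 is true.
  17. (p6 \/ ~p2 \/ ~p8) — ~p8 is true.
  18. (~p7 \/ ~p2) — ~p2 is true.
  19. (p7 \/ ~p4 \/ p3) — p7 is true.
  20. (p1 \/ ~p5) — ~p5 is true.
  21. (p5 \/ ~p2 \/ p6) — ~p2 is true.
  22. (p7 \/ ~p4) — p7 is true.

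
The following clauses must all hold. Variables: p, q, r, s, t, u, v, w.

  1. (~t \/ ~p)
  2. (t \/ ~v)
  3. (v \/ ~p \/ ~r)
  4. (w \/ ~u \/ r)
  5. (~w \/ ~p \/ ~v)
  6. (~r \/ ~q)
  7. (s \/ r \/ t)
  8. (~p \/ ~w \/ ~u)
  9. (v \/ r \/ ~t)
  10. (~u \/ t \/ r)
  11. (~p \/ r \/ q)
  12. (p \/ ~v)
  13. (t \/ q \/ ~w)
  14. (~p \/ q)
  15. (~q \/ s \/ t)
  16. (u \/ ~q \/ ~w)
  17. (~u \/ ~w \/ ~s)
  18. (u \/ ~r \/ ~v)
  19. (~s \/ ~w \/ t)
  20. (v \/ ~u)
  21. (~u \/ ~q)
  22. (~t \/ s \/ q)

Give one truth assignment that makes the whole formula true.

Set p = True and propagate.
  then t is forced to False.
  then v is forced to False.
  then r is forced to False.
  then s is forced to True.
  then u is forced to False.
  then q is forced to True.
  then w is forced to False.

p=T, q=T, r=F, s=T, t=F, u=F, v=F, w=F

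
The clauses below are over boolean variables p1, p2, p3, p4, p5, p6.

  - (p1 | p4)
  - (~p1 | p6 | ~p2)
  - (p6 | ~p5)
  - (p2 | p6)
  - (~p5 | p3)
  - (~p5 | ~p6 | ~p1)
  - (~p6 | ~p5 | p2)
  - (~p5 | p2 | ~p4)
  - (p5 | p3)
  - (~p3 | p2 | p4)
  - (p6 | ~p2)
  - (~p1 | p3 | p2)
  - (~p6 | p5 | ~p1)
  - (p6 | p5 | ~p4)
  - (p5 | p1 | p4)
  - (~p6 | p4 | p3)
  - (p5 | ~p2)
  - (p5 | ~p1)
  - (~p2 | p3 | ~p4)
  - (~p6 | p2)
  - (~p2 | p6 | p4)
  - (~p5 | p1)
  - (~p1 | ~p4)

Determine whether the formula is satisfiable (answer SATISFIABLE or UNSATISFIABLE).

UNSATISFIABLE

p5 = True:
  propagation gives p6=True, p3=True, p1=False; an empty clause results — contradiction.
p5 = False:
  propagation gives p3=True, p2=False, p6=True; an empty clause results — contradiction.
Every branch closes, so no satisfying assignment exists.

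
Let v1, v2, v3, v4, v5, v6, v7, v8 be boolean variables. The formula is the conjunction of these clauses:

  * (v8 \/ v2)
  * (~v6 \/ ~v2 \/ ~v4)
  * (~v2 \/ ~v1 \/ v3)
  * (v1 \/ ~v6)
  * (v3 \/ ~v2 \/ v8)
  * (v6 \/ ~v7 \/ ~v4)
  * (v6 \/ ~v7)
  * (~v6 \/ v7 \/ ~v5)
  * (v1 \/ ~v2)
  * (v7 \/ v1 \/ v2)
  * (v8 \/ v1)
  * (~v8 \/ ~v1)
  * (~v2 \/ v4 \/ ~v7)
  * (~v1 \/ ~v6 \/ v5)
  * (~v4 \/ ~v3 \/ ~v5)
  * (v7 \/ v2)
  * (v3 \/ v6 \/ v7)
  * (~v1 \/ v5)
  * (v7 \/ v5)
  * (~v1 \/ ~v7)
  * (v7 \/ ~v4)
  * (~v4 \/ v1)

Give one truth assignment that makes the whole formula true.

v1 = True, v2 = True, v3 = True, v4 = False, v5 = True, v6 = False, v7 = False, v8 = False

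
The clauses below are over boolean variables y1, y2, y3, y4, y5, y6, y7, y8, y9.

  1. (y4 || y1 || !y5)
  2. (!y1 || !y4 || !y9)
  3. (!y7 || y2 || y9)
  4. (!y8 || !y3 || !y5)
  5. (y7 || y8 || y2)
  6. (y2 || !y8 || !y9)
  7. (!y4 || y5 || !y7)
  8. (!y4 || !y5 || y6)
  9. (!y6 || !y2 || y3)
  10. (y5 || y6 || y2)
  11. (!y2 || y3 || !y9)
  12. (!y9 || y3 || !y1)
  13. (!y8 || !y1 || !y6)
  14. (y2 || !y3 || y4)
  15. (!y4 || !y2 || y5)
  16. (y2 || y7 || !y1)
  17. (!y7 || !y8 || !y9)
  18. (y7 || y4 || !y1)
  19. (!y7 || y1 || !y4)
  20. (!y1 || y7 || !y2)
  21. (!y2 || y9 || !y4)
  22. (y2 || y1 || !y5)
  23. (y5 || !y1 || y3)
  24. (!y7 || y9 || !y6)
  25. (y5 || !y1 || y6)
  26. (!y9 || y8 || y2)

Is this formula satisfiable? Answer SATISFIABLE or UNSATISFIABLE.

SATISFIABLE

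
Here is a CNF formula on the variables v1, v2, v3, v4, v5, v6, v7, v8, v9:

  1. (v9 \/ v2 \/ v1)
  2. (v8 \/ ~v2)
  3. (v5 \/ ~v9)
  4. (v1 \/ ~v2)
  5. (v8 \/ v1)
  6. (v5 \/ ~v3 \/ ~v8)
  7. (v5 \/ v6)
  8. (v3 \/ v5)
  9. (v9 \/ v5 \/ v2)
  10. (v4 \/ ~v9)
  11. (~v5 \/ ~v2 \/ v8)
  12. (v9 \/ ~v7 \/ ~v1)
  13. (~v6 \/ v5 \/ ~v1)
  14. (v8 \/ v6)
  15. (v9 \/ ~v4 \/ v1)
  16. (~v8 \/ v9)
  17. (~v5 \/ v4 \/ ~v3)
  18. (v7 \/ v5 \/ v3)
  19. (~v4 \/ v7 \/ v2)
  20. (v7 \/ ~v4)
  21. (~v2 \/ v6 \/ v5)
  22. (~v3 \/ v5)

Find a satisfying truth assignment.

v1 = True, v2 = False, v3 = False, v4 = True, v5 = True, v6 = False, v7 = True, v8 = True, v9 = True

Check each clause:
  1. (v9 \/ v1 \/ v2) — v9 is true.
  2. (~v2 \/ v8) — v8 is true.
  3. (v5 \/ ~v9) — v5 is true.
  4. (~v2 \/ v1) — v1 is true.
  5. (v1 \/ v8) — v8 is true.
  6. (~v8 \/ ~v3 \/ v5) — ~v3 is true.
  7. (v6 \/ v5) — v5 is true.
  8. (v3 \/ v5) — v5 is true.
  9. (v5 \/ v9 \/ v2) — v9 is true.
  10. (v4 \/ ~v9) — v4 is true.
  11. (v8 \/ ~v2 \/ ~v5) — v8 is true.
  12. (~v1 \/ v9 \/ ~v7) — v9 is true.
  13. (v5 \/ ~v6 \/ ~v1) — ~v6 is true.
  14. (v6 \/ v8) — v8 is true.
  15. (~v4 \/ v1 \/ v9) — v1 is true.
  16. (v9 \/ ~v8) — v9 is true.
  17. (v4 \/ ~v5 \/ ~v3) — v4 is true.
  18. (v5 \/ v3 \/ v7) — v5 is true.
  19. (v2 \/ v7 \/ ~v4) — v7 is true.
  20. (~v4 \/ v7) — v7 is true.
  21. (~v2 \/ v5 \/ v6) — v5 is true.
  22. (v5 \/ ~v3) — ~v3 is true.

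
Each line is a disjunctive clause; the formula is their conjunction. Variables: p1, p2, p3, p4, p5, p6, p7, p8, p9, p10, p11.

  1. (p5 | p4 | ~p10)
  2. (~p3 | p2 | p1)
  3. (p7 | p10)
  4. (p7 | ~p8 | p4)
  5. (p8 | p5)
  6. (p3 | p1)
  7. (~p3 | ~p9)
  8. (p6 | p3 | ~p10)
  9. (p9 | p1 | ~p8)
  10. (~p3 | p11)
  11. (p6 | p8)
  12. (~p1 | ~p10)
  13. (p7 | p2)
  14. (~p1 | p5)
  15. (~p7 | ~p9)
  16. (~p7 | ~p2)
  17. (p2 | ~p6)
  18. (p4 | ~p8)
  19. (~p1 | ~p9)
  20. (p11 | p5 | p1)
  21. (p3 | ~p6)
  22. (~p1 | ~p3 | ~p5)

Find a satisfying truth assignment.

p4 occurs only positively in the remaining clauses — set p4 = True.
p11 occurs only positively in the remaining clauses — set p11 = True.
Try p1 = False.
  then p3 is forced to True.
  then p2 is forced to True.
  then p9 is forced to False.
  then p8 is forced to False.
  then p5 is forced to True.
  then p6 is forced to True.
  then p7 is forced to False.
  then p10 is forced to True.

p1 = False, p2 = True, p3 = True, p4 = True, p5 = True, p6 = True, p7 = False, p8 = False, p9 = False, p10 = True, p11 = True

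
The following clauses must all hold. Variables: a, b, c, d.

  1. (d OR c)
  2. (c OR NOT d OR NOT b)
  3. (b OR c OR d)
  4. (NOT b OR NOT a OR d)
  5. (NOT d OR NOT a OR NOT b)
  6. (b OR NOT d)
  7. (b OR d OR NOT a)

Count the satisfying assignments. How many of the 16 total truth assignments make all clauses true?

Satisfying assignments:
  a=F b=F c=T d=F
  a=F b=T c=T d=F
  a=F b=T c=T d=T
Count: 3.

3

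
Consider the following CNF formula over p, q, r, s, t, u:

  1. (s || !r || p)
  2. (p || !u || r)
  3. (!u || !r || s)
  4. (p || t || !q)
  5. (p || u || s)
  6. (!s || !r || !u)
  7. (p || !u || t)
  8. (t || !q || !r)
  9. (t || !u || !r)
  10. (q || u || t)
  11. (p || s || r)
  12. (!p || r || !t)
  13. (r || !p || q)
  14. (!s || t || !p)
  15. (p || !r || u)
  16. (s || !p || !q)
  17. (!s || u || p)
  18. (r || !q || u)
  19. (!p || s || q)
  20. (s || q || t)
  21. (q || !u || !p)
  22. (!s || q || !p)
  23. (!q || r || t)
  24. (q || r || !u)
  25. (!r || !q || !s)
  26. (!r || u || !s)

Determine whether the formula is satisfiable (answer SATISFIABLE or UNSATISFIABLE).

UNSATISFIABLE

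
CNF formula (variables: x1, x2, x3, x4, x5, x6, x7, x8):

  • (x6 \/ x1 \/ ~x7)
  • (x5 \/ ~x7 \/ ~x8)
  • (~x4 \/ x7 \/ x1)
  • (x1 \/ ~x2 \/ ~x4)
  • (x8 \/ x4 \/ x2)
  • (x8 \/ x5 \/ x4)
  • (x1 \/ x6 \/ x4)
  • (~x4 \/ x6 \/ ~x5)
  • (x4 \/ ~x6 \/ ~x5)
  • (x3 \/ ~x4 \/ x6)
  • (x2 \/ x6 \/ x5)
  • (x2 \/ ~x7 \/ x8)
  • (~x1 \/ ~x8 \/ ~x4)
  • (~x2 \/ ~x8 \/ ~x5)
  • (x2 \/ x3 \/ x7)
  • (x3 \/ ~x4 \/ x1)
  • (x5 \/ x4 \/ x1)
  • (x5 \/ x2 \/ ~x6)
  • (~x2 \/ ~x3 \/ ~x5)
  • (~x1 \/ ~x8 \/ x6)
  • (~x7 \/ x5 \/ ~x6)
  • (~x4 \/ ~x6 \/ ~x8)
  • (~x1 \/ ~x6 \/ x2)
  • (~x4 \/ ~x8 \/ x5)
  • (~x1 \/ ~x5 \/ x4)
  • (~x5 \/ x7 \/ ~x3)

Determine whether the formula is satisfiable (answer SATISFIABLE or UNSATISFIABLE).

Try x1 = True.
Set x2 = True and propagate.
For the remaining variables, x3 = True, x4 = True, x5 = False, x6 = True, x7 = False, x8 = False works.
So x1=1  x2=1  x3=1  x4=1  x5=0  x6=1  x7=0  x8=0 is a satisfying assignment.

SATISFIABLE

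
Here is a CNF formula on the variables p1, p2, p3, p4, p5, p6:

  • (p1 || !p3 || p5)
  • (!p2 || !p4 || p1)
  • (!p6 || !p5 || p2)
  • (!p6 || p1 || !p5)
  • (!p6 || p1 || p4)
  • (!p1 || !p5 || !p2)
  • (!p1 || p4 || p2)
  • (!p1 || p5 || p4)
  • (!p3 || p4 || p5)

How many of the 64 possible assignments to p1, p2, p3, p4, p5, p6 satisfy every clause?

20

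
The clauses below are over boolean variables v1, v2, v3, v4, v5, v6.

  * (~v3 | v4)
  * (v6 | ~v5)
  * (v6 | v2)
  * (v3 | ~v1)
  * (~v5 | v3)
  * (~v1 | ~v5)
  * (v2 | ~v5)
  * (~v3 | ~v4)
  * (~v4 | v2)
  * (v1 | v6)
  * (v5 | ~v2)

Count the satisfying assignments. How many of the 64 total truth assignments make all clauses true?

The models are:
  v1=F v2=F v3=F v4=F v5=F v6=T
That's 1 in total.

1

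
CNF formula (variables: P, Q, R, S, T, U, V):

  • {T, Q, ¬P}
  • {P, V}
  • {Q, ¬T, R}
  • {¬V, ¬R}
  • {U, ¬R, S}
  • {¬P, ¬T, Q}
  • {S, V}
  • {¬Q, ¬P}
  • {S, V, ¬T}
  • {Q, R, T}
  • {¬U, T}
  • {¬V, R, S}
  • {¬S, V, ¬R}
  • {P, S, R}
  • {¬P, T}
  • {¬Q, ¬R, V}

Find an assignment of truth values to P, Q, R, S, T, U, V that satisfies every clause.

P=False, Q=True, R=False, S=True, T=False, U=False, V=True

Branch on P: take P = False.
  then V is forced to True.
  then R is forced to False.
  then S is forced to True.
For the remaining variables, Q = True, T = False, U = False works.
Every clause has at least one true literal under this assignment.
Check each clause:
  1. {¬P, Q, T} — Q is true.
  2. {V, P} — V is true.
  3. {¬T, R, Q} — Q is true.
  4. {¬R, ¬V} — ¬R is true.
  5. {S, U, ¬R} — S is true.
  6. {¬P, Q, ¬T} — Q is true.
  7. {S, V} — S is true.
  8. {¬P, ¬Q} — ¬P is true.
  9. {¬T, S, V} — ¬T is true.
  10. {T, Q, R} — Q is true.
  11. {¬U, T} — ¬U is true.
  12. {¬V, R, S} — S is true.
  13. {V, ¬S, ¬R} — ¬R is true.
  14. {S, P, R} — S is true.
  15. {¬P, T} — ¬P is true.
  16. {¬R, ¬Q, V} — ¬R is true.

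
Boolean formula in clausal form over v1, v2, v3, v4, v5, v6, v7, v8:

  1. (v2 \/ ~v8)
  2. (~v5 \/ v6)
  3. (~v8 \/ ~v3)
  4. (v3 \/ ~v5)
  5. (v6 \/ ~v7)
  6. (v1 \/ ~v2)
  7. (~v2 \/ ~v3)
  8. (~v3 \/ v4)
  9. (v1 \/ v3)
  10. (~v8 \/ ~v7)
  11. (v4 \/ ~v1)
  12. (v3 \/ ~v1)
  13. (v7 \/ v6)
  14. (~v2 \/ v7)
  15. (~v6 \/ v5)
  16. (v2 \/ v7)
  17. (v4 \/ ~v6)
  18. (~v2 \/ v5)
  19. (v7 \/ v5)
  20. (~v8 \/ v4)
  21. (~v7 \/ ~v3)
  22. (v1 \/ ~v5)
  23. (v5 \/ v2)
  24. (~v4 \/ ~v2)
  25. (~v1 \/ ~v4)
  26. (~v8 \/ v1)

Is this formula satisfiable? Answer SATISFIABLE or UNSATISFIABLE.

UNSATISFIABLE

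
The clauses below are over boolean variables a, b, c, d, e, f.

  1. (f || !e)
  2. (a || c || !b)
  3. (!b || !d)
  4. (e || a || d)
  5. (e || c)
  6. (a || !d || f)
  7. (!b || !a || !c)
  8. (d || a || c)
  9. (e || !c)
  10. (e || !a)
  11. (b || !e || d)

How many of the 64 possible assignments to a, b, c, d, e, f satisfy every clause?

6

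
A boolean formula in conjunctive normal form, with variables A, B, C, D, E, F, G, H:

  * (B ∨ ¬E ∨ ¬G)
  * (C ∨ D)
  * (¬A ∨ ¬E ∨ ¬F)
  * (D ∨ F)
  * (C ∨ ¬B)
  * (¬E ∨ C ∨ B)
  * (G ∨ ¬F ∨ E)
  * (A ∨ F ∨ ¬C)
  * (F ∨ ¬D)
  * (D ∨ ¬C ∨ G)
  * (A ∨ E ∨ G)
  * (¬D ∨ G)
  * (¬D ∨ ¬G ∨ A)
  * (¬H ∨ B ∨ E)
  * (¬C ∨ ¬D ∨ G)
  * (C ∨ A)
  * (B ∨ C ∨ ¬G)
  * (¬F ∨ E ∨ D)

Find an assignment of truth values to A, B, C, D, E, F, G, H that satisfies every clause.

Branch on A: take A = True.
Try B = True.
  then C is forced to True.
Try D = True.
  then F is forced to True.
  then E is forced to False.
  then G is forced to True.
H is now unconstrained; take H = True.
Check each clause:
  1. (¬E ∨ ¬G ∨ B) — B is true.
  2. (C ∨ D) — C is true.
  3. (¬E ∨ ¬A ∨ ¬F) — ¬E is true.
  4. (F ∨ D) — D is true.
  5. (C ∨ ¬B) — C is true.
  6. (¬E ∨ C ∨ B) — B is true.
  7. (E ∨ G ∨ ¬F) — G is true.
  8. (A ∨ ¬C ∨ F) — A is true.
  9. (F ∨ ¬D) — F is true.
  10. (D ∨ G ∨ ¬C) — D is true.
  11. (E ∨ A ∨ G) — A is true.
  12. (G ∨ ¬D) — G is true.
  13. (¬D ∨ ¬G ∨ A) — A is true.
  14. (B ∨ E ∨ ¬H) — B is true.
  15. (G ∨ ¬D ∨ ¬C) — G is true.
  16. (C ∨ A) — A is true.
  17. (B ∨ ¬G ∨ C) — B is true.
  18. (E ∨ D ∨ ¬F) — D is true.

A = T, B = T, C = T, D = T, E = F, F = T, G = T, H = T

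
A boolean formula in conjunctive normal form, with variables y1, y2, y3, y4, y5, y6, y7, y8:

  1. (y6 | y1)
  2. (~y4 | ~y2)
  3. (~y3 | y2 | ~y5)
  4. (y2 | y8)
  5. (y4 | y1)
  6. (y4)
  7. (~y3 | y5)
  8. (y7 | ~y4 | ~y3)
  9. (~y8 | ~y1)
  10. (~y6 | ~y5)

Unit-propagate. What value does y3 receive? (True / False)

Unit clause (y4) sets y4 = True.
In (~y2 | ~y4), ~y4 is now false; ~y2 must hold, so y2 = False.
(y8 | y2): since y2 = False, the clause reduces to (y8). y8 = True.
(~y8 | ~y1) with y8 = True leaves only ~y1, so y1 = False.
In (y1 | y6), y1 is now false; y6 must hold, so y6 = True.
From (~y5 | ~y6) and y6 = True: y5 = False.
(~y3 | y5) with y5 = False leaves only ~y3, so y3 = False.

False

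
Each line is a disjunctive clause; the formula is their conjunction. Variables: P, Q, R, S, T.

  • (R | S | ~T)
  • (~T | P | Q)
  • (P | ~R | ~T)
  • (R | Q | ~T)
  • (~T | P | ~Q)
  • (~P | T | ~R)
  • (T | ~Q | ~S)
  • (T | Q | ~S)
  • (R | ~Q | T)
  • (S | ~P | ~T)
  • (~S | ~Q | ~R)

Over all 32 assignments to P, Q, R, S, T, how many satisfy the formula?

6

Satisfying assignments:
  P=0 Q=0 R=0 S=0 T=0
  P=0 Q=0 R=1 S=0 T=0
  P=0 Q=1 R=1 S=0 T=0
  P=1 Q=0 R=0 S=0 T=0
  P=1 Q=0 R=1 S=1 T=1
  P=1 Q=1 R=0 S=1 T=1
That's 6 in total.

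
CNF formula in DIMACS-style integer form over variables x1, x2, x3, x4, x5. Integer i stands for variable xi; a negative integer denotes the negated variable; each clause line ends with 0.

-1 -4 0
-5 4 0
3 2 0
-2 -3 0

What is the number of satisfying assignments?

8

Case analysis on x2 and x3:
  x2=1, x3=1: a clause becomes empty — 0.
  x2=1, x3=0: remaining (x1,x4,x5) ∈ {(0,0,0); (0,1,0); (0,1,1); (1,0,0)} — 4.
  x2=0, x3=1: remaining (x1,x4,x5) ∈ {(0,0,0); (0,1,0); (0,1,1); (1,0,0)} — 4.
  x2=0, x3=0: a clause becomes empty — 0.
Total: 0 + 4 + 4 + 0 = 8.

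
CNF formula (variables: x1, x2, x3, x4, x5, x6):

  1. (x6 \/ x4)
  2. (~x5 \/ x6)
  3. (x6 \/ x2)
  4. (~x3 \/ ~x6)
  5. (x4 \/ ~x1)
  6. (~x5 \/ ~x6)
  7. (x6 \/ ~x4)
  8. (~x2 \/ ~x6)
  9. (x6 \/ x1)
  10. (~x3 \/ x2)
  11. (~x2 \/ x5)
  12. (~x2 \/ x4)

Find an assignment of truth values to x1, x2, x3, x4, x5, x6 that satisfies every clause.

x1=False, x2=False, x3=False, x4=False, x5=False, x6=True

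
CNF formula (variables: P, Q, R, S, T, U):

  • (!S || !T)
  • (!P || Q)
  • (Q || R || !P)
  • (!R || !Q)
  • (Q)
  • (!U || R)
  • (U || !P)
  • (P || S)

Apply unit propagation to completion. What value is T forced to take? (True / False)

False

(Q) is a unit clause: Q = True.
(!Q || !R): since Q = True, the clause reduces to (!R). R = False.
(R || !U) with R = False leaves only !U, so U = False.
(U || !P): since U = False, the clause reduces to (!P). P = False.
(P || S) with P = False leaves only S, so S = True.
In (!S || !T), !S is now false; !T must hold, so T = False.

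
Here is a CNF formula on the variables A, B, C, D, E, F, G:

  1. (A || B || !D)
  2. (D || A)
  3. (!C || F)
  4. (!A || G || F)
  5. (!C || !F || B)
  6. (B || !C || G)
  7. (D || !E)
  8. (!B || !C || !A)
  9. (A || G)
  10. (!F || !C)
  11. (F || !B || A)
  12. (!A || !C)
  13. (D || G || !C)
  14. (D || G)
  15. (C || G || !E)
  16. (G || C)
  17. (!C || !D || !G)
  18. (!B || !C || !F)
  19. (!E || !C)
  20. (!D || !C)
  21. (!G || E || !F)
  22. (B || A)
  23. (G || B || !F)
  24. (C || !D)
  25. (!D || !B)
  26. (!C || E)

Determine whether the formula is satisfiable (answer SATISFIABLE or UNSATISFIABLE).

Set A = True and propagate.
  then C is forced to False.
  then G is forced to True.
  then D is forced to False.
  then E is forced to False.
  then F is forced to False.
B is now unconstrained; take B = True.
So A=T  B=T  C=F  D=F  E=F  F=F  G=T is a satisfying assignment.

SATISFIABLE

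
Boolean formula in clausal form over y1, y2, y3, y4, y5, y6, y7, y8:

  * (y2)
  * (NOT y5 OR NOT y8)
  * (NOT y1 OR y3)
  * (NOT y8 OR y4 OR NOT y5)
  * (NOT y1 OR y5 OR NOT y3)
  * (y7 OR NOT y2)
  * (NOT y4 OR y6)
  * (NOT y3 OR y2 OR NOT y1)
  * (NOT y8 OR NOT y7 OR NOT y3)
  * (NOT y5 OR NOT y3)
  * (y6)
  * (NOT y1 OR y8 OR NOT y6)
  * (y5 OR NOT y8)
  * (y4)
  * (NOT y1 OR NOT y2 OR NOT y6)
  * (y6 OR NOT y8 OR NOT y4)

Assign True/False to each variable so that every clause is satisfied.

y1=False, y2=True, y3=False, y4=True, y5=True, y6=True, y7=True, y8=False

Check each clause:
  1. (y2) — y2 is true.
  2. (NOT y8 OR NOT y5) — NOT y8 is true.
  3. (NOT y1 OR y3) — NOT y1 is true.
  4. (NOT y8 OR y4 OR NOT y5) — NOT y8 is true.
  5. (NOT y3 OR y5 OR NOT y1) — NOT y3 is true.
  6. (NOT y2 OR y7) — y7 is true.
  7. (y6 OR NOT y4) — y6 is true.
  8. (NOT y1 OR y2 OR NOT y3) — y2 is true.
  9. (NOT y8 OR NOT y3 OR NOT y7) — NOT y8 is true.
  10. (NOT y5 OR NOT y3) — NOT y3 is true.
  11. (y6) — y6 is true.
  12. (NOT y6 OR NOT y1 OR y8) — NOT y1 is true.
  13. (y5 OR NOT y8) — NOT y8 is true.
  14. (y4) — y4 is true.
  15. (NOT y2 OR NOT y6 OR NOT y1) — NOT y1 is true.
  16. (NOT y8 OR y6 OR NOT y4) — NOT y8 is true.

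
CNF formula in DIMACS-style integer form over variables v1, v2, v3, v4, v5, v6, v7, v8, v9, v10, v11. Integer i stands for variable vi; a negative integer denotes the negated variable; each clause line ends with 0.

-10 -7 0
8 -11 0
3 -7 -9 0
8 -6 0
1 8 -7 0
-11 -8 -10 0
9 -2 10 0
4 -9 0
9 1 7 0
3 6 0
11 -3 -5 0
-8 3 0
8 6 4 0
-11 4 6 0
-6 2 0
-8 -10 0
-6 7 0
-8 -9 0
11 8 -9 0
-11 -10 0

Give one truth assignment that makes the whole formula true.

v1 = T, v2 = F, v3 = T, v4 = T, v5 = F, v6 = F, v7 = F, v8 = T, v9 = F, v10 = F, v11 = T

Check each clause:
  1. {¬v10, ¬v7} — ¬v7 is true.
  2. {¬v11, v8} — v8 is true.
  3. {¬v7, ¬v9, v3} — ¬v7 is true.
  4. {¬v6, v8} — v8 is true.
  5. {¬v7, v1, v8} — v8 is true.
  6. {¬v11, ¬v8, ¬v10} — ¬v10 is true.
  7. {¬v2, v9, v10} — ¬v2 is true.
  8. {¬v9, v4} — v4 is true.
  9. {v9, v1, v7} — v1 is true.
  10. {v3, v6} — v3 is true.
  11. {¬v3, v11, ¬v5} — v11 is true.
  12. {v3, ¬v8} — v3 is true.
  13. {v6, v4, v8} — v8 is true.
  14. {v4, v6, ¬v11} — v4 is true.
  15. {v2, ¬v6} — ¬v6 is true.
  16. {¬v8, ¬v10} — ¬v10 is true.
  17. {¬v6, v7} — ¬v6 is true.
  18. {¬v9, ¬v8} — ¬v9 is true.
  19. {v11, ¬v9, v8} — v8 is true.
  20. {¬v11, ¬v10} — ¬v10 is true.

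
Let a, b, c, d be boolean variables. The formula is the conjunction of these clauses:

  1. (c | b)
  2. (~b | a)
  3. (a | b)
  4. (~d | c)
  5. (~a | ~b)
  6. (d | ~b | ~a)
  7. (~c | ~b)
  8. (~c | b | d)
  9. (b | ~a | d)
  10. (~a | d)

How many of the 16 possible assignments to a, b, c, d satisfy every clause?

1

The models are:
  a=1 b=0 c=1 d=1
That's 1 in total.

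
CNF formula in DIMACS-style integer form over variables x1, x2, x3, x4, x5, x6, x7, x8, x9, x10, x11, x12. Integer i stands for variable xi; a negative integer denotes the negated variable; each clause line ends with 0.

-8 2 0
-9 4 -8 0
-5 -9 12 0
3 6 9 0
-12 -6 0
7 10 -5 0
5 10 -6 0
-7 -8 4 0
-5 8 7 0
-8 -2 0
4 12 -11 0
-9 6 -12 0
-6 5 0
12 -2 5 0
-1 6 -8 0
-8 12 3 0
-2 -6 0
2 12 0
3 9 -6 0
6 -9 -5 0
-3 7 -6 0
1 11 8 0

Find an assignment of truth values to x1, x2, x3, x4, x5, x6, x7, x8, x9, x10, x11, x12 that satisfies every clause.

Try x1 = False.
Set x2 = True and propagate.
  then x8 is forced to False.
  then x6 is forced to False.
  then x11 is forced to True.
Branch on x3: take x3 = True.
For the remaining variables, x4 = False, x5 = False, x7 = True, x9 = False, x10 = False, x12 = True works.
Every clause has at least one true literal under this assignment.

x1=F  x2=T  x3=T  x4=F  x5=F  x6=F  x7=T  x8=F  x9=F  x10=F  x11=T  x12=T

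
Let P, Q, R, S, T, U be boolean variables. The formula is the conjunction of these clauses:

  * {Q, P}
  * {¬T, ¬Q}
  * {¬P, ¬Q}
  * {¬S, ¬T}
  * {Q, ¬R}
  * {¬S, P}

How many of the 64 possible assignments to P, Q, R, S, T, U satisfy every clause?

10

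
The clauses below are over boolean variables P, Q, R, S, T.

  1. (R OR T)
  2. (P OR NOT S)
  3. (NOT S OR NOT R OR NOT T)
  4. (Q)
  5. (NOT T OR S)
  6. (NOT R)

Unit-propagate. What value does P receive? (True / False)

True

Unit clause (Q) sets Q = True.
(NOT R) stands alone — R = False.
(R OR T) with R = False leaves only T, so T = True.
(NOT T OR S) with T = True leaves only S, so S = True.
From (NOT S OR P) and S = True: P = True.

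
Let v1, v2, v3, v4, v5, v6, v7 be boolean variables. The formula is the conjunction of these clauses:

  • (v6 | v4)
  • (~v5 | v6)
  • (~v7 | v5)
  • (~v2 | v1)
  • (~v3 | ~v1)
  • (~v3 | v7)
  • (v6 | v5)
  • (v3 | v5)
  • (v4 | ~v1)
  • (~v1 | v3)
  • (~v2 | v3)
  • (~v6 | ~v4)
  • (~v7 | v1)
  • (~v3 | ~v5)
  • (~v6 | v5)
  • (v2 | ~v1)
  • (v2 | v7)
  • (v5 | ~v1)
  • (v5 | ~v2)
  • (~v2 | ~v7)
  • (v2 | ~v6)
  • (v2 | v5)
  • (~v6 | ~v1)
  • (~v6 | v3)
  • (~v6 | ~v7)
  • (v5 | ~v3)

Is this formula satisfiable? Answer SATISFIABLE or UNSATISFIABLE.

v5 = True:
  propagation gives v6=True, v4=False, v1=False, v2=False; an empty clause results — contradiction.
v5 = False:
  propagation gives v7=False, v3=False; an empty clause results — contradiction.
Every branch closes, so no satisfying assignment exists.

UNSATISFIABLE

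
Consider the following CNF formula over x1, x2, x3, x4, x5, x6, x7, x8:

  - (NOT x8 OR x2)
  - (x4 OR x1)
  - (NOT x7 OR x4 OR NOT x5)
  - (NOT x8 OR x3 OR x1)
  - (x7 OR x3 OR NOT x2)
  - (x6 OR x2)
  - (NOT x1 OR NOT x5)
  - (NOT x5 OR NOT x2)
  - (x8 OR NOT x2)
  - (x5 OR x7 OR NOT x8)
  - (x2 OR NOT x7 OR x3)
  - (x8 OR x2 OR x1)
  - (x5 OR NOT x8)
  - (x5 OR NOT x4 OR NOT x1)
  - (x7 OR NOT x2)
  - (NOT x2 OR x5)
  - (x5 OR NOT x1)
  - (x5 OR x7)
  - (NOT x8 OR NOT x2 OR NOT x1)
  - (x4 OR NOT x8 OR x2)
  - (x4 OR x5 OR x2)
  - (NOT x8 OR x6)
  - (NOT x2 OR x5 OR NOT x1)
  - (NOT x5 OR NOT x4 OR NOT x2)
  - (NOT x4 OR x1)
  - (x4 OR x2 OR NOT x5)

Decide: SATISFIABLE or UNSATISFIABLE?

UNSATISFIABLE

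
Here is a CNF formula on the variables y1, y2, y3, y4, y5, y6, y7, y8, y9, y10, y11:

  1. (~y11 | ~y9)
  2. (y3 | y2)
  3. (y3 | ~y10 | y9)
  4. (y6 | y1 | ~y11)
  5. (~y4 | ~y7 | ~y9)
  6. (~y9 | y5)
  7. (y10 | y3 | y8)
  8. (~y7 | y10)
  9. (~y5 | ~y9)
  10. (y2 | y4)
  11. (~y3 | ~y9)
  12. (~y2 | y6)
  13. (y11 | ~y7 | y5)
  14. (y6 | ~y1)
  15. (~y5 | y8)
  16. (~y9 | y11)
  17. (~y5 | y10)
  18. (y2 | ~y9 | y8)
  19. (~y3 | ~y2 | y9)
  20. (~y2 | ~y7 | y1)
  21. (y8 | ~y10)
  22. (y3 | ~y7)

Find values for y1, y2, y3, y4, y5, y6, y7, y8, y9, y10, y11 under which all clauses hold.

y1 = True, y2 = True, y3 = False, y4 = False, y5 = False, y6 = True, y7 = False, y8 = True, y9 = False, y10 = False, y11 = True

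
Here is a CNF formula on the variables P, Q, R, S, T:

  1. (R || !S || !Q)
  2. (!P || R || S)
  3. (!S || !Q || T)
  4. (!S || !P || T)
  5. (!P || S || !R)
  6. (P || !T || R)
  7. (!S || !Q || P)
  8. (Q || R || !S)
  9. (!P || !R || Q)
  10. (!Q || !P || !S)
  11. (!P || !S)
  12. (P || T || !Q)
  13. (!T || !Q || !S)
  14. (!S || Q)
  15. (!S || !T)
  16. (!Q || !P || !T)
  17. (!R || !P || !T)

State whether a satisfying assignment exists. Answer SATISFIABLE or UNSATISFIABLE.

SATISFIABLE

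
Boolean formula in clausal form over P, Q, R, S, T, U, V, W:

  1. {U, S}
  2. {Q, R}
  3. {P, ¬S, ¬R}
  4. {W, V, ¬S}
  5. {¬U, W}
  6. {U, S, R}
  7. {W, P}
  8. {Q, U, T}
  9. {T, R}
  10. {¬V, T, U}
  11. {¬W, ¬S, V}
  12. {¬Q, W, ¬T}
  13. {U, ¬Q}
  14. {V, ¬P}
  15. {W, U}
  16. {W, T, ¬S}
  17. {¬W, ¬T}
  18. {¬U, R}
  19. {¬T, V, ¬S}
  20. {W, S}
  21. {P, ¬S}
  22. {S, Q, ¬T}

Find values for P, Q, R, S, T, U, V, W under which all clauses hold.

P = True  Q = True  R = True  S = True  T = False  U = True  V = True  W = True

Set P = True and propagate.
  then V is forced to True.
Try Q = True.
  then U is forced to True.
  then W is forced to True.
  then T is forced to False.
  then R is forced to True.
S is now unconstrained; take S = True.
Every clause has at least one true literal under this assignment.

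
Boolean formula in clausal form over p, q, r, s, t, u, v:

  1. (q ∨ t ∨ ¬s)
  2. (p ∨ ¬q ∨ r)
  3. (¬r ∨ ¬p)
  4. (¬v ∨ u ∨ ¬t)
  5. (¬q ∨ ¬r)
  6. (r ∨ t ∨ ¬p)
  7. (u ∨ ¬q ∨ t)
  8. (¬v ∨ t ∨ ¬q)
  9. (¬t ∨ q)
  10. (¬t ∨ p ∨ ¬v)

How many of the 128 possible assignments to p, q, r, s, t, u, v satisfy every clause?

14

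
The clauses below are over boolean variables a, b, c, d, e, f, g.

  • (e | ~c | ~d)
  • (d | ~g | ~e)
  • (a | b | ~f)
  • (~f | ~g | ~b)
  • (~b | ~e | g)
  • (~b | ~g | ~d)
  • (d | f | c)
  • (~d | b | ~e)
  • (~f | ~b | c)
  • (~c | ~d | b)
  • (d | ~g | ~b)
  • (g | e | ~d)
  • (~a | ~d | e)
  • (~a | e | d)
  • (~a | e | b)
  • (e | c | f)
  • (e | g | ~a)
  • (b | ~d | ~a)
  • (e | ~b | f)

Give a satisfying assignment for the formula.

a=False, b=False, c=True, d=False, e=True, f=False, g=False

Check each clause:
  1. (~c | ~d | e) — ~d is true.
  2. (~g | ~e | d) — ~g is true.
  3. (~f | b | a) — ~f is true.
  4. (~g | ~b | ~f) — ~g is true.
  5. (~b | ~e | g) — ~b is true.
  6. (~d | ~b | ~g) — ~g is true.
  7. (f | c | d) — c is true.
  8. (~d | b | ~e) — ~d is true.
  9. (~b | ~f | c) — ~f is true.
  10. (b | ~c | ~d) — ~d is true.
  11. (d | ~g | ~b) — ~g is true.
  12. (e | ~d | g) — ~d is true.
  13. (~a | e | ~d) — ~d is true.
  14. (e | d | ~a) — e is true.
  15. (b | ~a | e) — e is true.
  16. (e | f | c) — c is true.
  17. (g | ~a | e) — e is true.
  18. (~d | ~a | b) — ~d is true.
  19. (f | e | ~b) — e is true.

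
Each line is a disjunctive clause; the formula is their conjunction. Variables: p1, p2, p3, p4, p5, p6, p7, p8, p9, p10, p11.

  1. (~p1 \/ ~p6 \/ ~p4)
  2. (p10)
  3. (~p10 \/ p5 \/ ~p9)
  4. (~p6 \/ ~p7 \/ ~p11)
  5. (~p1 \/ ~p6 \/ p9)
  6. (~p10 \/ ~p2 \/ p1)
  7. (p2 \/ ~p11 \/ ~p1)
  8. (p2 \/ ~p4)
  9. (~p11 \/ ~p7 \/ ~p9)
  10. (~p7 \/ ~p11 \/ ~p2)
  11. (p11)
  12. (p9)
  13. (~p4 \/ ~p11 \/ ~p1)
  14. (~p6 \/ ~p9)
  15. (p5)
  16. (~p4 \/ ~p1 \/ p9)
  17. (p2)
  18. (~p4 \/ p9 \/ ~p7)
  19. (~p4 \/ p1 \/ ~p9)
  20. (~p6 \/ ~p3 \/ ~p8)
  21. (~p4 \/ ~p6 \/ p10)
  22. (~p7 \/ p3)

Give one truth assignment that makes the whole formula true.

p1 = True, p2 = True, p3 = True, p4 = False, p5 = True, p6 = False, p7 = False, p8 = True, p9 = True, p10 = True, p11 = True

Check each clause:
  1. (~p4 \/ ~p6 \/ ~p1) — ~p6 is true.
  2. (p10) — p10 is true.
  3. (~p9 \/ ~p10 \/ p5) — p5 is true.
  4. (~p11 \/ ~p7 \/ ~p6) — ~p7 is true.
  5. (p9 \/ ~p6 \/ ~p1) — p9 is true.
  6. (~p2 \/ ~p10 \/ p1) — p1 is true.
  7. (~p1 \/ p2 \/ ~p11) — p2 is true.
  8. (~p4 \/ p2) — p2 is true.
  9. (~p11 \/ ~p7 \/ ~p9) — ~p7 is true.
  10. (~p7 \/ ~p11 \/ ~p2) — ~p7 is true.
  11. (p11) — p11 is true.
  12. (p9) — p9 is true.
  13. (~p1 \/ ~p4 \/ ~p11) — ~p4 is true.
  14. (~p9 \/ ~p6) — ~p6 is true.
  15. (p5) — p5 is true.
  16. (p9 \/ ~p1 \/ ~p4) — p9 is true.
  17. (p2) — p2 is true.
  18. (~p7 \/ ~p4 \/ p9) — p9 is true.
  19. (p1 \/ ~p9 \/ ~p4) — p1 is true.
  20. (~p3 \/ ~p6 \/ ~p8) — ~p6 is true.
  21. (~p6 \/ ~p4 \/ p10) — p10 is true.
  22. (~p7 \/ p3) — ~p7 is true.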